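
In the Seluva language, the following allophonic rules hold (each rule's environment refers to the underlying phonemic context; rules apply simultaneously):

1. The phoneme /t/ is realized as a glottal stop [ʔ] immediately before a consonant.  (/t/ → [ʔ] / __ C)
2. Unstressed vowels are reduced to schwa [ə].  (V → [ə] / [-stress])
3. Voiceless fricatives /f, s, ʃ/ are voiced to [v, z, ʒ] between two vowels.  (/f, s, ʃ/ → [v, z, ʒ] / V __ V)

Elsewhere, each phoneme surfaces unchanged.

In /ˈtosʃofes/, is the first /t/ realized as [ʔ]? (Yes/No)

No

/t/ (word-initial) is in the target of rule 1 but the environment (immediately before a consonant) is not met → [t].
The actual realization is [t], not [ʔ].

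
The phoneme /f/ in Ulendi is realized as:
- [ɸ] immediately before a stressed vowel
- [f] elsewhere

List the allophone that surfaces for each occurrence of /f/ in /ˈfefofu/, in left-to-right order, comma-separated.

Occurrence 1 (position 1): immediately before a stressed vowel → [ɸ].
Occurrence 2 (position 3): no conditioning environment matches → elsewhere allophone [f].
Occurrence 3 (position 5): no conditioning environment matches → elsewhere allophone [f].

[ɸ], [f], [f]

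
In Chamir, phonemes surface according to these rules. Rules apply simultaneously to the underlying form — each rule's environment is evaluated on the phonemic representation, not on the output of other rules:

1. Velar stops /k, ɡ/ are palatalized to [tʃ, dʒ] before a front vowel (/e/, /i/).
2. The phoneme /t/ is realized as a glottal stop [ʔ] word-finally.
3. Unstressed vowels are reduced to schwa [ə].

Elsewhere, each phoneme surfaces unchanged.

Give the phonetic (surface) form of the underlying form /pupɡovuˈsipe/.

[pəpɡəvəˈsipə]

/p/ (word-initial) is unaffected → [p].
/u/ (between /p/ and /p/): in an unstressed syllable, so rule 3 applies → [ə].
/p/ (between /u/ and /ɡ/): no rule targets it → [p].
/ɡ/ (between /p/ and /o/) fails the environment for rule 1, so it stays [ɡ].
Rule 3 applies to /o/ (between /ɡ/ and /v/: in an unstressed syllable) → [ə].
/v/ stays [v].
/u/ meets the environment for rule 3 (in an unstressed syllable) → [ə].
/s/ stays [s].
/i/ (between /s/ and /p/): rule 3 targets it, but not in an unstressed syllable → unchanged [i].
/p/ (between /i/ and /e/): no rule targets it → [p].
/e/ (word-final): in an unstressed syllable, so rule 3 applies → [ə].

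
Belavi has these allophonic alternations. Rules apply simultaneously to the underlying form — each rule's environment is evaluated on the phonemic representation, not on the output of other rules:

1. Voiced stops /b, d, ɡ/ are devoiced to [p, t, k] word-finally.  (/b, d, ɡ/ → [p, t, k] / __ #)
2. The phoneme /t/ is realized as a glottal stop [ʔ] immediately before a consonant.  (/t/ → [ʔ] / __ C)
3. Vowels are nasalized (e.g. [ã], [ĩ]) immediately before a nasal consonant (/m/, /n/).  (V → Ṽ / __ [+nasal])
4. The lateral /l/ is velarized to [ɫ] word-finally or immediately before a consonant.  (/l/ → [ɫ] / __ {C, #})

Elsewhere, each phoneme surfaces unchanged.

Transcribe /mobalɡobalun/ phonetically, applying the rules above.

[mobaɫɡobalũn]

/m/ (word-initial) is unaffected → [m].
/o/ (between /m/ and /b/) fails the environment for rule 3, so it stays [o].
/b/ — between /o/ and /a/; rule 1 does not apply here → [b].
/a/ (between /b/ and /l/) is in the target of rule 3 but the environment (before a nasal consonant) is not met → [a].
/l/ meets the environment for rule 4 (word-finally or immediately before a consonant) → [ɫ].
/ɡ/ — between /l/ and /o/; rule 1 does not apply here → [ɡ].
/o/ (between /ɡ/ and /b/): rule 3 targets it, but not before a nasal consonant → unchanged [o].
/b/ (between /o/ and /a/): rule 1 targets it, but not word-finally → unchanged [b].
/a/ (between /b/ and /l/) is in the target of rule 3 but the environment (before a nasal consonant) is not met → [a].
/l/ (between /a/ and /u/): rule 4 targets it, but not word-finally or immediately before a consonant → unchanged [l].
/u/ — between /l/ and /n/, before a nasal consonant — surfaces as [ũ] (rule 3).
/n/ (word-final) is unaffected → [n].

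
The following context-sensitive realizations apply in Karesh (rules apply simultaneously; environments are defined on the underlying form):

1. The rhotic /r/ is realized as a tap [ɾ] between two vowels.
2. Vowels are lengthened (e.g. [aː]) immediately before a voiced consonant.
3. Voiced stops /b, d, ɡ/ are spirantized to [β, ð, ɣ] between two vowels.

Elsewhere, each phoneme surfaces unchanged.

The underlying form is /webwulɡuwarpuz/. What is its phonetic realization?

[weːbwuːlɡuːwaːrpuːz]

/e/ meets the environment for rule 2 (before a voiced consonant) → [eː].
/b/ (between /e/ and /w/): rule 3 targets it, but not between two vowels → unchanged [b].
Rule 2 applies to /u/ (between /w/ and /l/: before a voiced consonant) → [uː].
/ɡ/ (between /l/ and /u/) fails the environment for rule 3, so it stays [ɡ].
/u/ — between /ɡ/ and /w/, before a voiced consonant — surfaces as [uː] (rule 2).
/a/ (between /w/ and /r/) occurs before a voiced consonant → [aː] by rule 2.
/r/ (between /a/ and /p/) is in the target of rule 1 but the environment (between two vowels) is not met → [r].
Rule 2 applies to /u/ (between /p/ and /z/: before a voiced consonant) → [uː].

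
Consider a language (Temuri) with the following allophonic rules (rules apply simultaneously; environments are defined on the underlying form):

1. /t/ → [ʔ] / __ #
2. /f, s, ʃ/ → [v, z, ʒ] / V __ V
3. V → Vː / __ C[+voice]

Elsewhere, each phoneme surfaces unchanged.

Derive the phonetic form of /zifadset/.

/z/ (word-initial) is unaffected → [z].
/i/ (between /z/ and /f/): rule 3 targets it, but not before a voiced consonant → unchanged [i].
/f/ meets the environment for rule 2 (between two vowels) → [v].
/a/ — between /f/ and /d/, before a voiced consonant — surfaces as [aː] (rule 3).
/d/ stays [d].
/s/ (between /d/ and /e/) fails the environment for rule 2, so it stays [s].
/e/ (between /s/ and /t/): rule 3 targets it, but not before a voiced consonant → unchanged [e].
/t/ (word-final) occurs word-finally → [ʔ] by rule 1.

[zivaːdseʔ]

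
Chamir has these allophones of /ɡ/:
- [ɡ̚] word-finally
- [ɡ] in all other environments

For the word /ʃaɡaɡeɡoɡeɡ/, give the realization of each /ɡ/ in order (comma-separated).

Occurrence 1 (position 3): no conditioning environment matches → elsewhere allophone [ɡ].
Occurrence 2 (position 5): no conditioning environment matches → elsewhere allophone [ɡ].
Occurrence 3 (position 7): no conditioning environment matches → elsewhere allophone [ɡ].
Occurrence 4 (position 9): no conditioning environment matches → elsewhere allophone [ɡ].
Occurrence 5 (position 11): word-finally → [ɡ̚].

[ɡ], [ɡ], [ɡ], [ɡ], [ɡ̚]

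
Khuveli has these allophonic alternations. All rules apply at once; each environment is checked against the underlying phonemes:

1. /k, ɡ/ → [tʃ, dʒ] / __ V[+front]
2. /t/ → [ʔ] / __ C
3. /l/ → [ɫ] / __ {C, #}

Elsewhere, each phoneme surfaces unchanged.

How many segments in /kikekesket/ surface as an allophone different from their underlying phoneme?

4

Segments that undergo a rule: /k/ → [tʃ] (rule 1); /k/ → [tʃ] (rule 1); /k/ → [tʃ] (rule 1); /k/ → [tʃ] (rule 1).
All other segments surface unchanged.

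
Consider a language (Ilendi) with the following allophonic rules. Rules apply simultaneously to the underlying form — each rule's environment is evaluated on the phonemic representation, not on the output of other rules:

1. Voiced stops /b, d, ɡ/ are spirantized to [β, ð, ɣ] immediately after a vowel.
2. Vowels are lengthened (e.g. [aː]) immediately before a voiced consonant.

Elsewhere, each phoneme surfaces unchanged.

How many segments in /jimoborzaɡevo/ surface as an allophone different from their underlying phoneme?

7

Segments that undergo a rule: /i/ → [iː] (rule 2); /o/ → [oː] (rule 2); /b/ → [β] (rule 1); /o/ → [oː] (rule 2); /a/ → [aː] (rule 2); /ɡ/ → [ɣ] (rule 1); /e/ → [eː] (rule 2).
All other segments surface unchanged.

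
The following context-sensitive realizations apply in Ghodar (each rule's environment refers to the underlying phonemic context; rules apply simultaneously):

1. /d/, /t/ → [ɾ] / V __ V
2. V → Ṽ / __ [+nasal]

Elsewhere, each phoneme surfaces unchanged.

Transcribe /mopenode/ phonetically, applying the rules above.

[mopẽnoɾe]

/m/ — not in any rule's target class → [m].
/o/ (between /m/ and /p/) fails the environment for rule 2, so it stays [o].
/p/ (between /o/ and /e/): no rule targets it → [p].
Rule 2 applies to /e/ (between /p/ and /n/: before a nasal consonant) → [ẽ].
/n/ (between /e/ and /o/): no rule targets it → [n].
/o/ (between /n/ and /d/) fails the environment for rule 2, so it stays [o].
/d/ meets the environment for rule 1 (between two vowels) → [ɾ].
/e/ — word-final; rule 2 does not apply here → [e].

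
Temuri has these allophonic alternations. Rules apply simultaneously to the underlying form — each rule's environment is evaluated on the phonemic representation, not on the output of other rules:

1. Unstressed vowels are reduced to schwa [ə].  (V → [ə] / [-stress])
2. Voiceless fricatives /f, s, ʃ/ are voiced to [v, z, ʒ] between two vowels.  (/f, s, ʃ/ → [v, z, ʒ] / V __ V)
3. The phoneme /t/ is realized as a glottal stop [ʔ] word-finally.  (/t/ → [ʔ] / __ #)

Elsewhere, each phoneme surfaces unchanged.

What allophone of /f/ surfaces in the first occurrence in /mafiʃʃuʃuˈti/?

Rule 2 applies to /f/ (between /a/ and /i/: between two vowels) → [v].

[v]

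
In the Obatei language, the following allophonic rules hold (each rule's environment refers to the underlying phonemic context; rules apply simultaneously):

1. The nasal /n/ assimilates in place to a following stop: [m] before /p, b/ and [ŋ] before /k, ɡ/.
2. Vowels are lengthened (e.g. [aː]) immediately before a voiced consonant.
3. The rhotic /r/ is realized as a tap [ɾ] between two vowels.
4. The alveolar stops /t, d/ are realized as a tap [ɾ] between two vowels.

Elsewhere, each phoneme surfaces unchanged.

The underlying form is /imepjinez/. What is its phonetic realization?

[iːmepjiːneːz]

/i/ (word-initial): before a voiced consonant, so rule 2 applies → [iː].
/m/ stays [m].
/e/ (between /m/ and /p/) is in the target of rule 2 but the environment (before a voiced consonant) is not met → [e].
/p/ (between /e/ and /j/) is unaffected → [p].
/j/ stays [j].
Rule 2 applies to /i/ (between /j/ and /n/: before a voiced consonant) → [iː].
/n/ — between /i/ and /e/; rule 1 does not apply here → [n].
Rule 2 applies to /e/ (between /n/ and /z/: before a voiced consonant) → [eː].
/z/ (word-final): no rule targets it → [z].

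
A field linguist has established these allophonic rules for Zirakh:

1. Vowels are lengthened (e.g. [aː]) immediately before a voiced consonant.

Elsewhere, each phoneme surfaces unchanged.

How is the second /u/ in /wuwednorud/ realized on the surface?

/u/ (between /r/ and /d/): before a voiced consonant, so rule 1 applies → [uː].

[uː]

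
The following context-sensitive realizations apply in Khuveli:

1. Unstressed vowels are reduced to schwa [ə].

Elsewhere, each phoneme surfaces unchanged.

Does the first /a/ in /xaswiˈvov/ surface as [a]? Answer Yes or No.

/a/ (between /x/ and /s/): in an unstressed syllable, so rule 1 applies → [ə].
The actual realization is [ə], not [a].

No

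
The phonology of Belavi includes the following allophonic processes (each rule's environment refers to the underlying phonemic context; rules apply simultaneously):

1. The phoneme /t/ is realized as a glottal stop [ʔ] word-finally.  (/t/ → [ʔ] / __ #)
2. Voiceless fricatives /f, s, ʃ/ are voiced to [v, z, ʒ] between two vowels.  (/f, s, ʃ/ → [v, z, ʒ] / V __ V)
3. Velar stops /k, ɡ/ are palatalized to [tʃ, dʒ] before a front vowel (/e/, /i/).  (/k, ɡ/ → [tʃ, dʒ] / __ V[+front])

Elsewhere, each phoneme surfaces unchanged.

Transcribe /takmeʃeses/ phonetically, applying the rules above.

/t/ (word-initial) is in the target of rule 1 but the environment (word-finally) is not met → [t].
/a/ — not in any rule's target class → [a].
/k/ (between /a/ and /m/) is in the target of rule 3 but the environment (before a front vowel) is not met → [k].
/m/ (between /k/ and /e/): no rule targets it → [m].
/e/ — not in any rule's target class → [e].
/ʃ/ (between /e/ and /e/): between two vowels, so rule 2 applies → [ʒ].
/e/ stays [e].
/s/ — between /e/ and /e/, between two vowels — surfaces as [z] (rule 2).
/e/ — not in any rule's target class → [e].
/s/ — word-final; rule 2 does not apply here → [s].

[takmeʒezes]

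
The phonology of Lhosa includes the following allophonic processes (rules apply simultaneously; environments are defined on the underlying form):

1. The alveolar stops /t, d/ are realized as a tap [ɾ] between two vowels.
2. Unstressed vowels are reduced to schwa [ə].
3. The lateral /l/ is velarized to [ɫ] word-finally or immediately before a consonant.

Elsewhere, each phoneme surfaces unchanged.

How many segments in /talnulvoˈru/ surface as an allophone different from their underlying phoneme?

5

Segments that undergo a rule: /a/ → [ə] (rule 2); /l/ → [ɫ] (rule 3); /u/ → [ə] (rule 2); /l/ → [ɫ] (rule 3); /o/ → [ə] (rule 2).
All other segments surface unchanged.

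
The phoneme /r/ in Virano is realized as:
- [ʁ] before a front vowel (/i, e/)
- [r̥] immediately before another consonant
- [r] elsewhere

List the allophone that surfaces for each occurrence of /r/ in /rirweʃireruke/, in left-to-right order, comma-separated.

Occurrence 1 (position 1): before a front vowel (/i, e/) → [ʁ].
Occurrence 2 (position 3): immediately before another consonant → [r̥].
Occurrence 3 (position 8): before a front vowel (/i, e/) → [ʁ].
Occurrence 4 (position 10): no conditioning environment matches → elsewhere allophone [r].

[ʁ], [r̥], [ʁ], [r]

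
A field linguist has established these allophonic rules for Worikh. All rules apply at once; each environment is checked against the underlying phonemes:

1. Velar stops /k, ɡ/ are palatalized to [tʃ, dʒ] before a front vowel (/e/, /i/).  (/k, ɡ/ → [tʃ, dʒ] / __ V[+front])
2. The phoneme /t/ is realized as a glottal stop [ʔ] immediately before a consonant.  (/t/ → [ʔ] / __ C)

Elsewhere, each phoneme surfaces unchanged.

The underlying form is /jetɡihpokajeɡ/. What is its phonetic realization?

/j/ — not in any rule's target class → [j].
/e/ (between /j/ and /t/): no rule targets it → [e].
Rule 2 applies to /t/ (between /e/ and /ɡ/: immediately before a consonant) → [ʔ].
Rule 1 applies to /ɡ/ (between /t/ and /i/: before a front vowel) → [dʒ].
/i/ (between /ɡ/ and /h/): no rule targets it → [i].
/h/ stays [h].
/p/ (between /h/ and /o/): no rule targets it → [p].
/o/ — not in any rule's target class → [o].
/k/ (between /o/ and /a/): rule 1 targets it, but not before a front vowel → unchanged [k].
/a/ — not in any rule's target class → [a].
/j/ (between /a/ and /e/) is unaffected → [j].
/e/ (between /j/ and /ɡ/) is unaffected → [e].
/ɡ/ (word-final) fails the environment for rule 1, so it stays [ɡ].

[jeʔdʒihpokajeɡ]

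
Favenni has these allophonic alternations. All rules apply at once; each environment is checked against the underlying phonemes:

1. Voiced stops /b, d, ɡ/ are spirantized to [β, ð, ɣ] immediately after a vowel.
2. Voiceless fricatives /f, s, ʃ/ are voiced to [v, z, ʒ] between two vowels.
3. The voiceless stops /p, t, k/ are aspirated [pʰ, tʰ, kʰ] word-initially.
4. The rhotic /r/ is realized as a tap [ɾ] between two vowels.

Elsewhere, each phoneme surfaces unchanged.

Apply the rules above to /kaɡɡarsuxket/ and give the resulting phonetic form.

[kʰaɣɡarsuxket]

/k/ (word-initial): word-initially, so rule 3 applies → [kʰ].
/a/ stays [a].
/ɡ/ (between /a/ and /ɡ/): immediately after a vowel, so rule 1 applies → [ɣ].
/ɡ/ (between /ɡ/ and /a/) fails the environment for rule 1, so it stays [ɡ].
/a/ stays [a].
/r/ (between /a/ and /s/) is in the target of rule 4 but the environment (between two vowels) is not met → [r].
/s/ (between /r/ and /u/): rule 2 targets it, but not between two vowels → unchanged [s].
/u/ — not in any rule's target class → [u].
/x/ (between /u/ and /k/) is unaffected → [x].
/k/ (between /x/ and /e/) fails the environment for rule 3, so it stays [k].
/e/ (between /k/ and /t/) is unaffected → [e].
/t/ (word-final): rule 3 targets it, but not word-initially → unchanged [t].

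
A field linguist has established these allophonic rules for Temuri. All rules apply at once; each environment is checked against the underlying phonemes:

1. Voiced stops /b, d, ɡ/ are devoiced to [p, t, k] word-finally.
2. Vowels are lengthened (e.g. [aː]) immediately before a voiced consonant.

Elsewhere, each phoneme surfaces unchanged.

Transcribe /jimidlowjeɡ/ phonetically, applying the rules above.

/j/ (word-initial) is unaffected → [j].
/i/ — between /j/ and /m/, before a voiced consonant — surfaces as [iː] (rule 2).
/m/ (between /i/ and /i/) is unaffected → [m].
Rule 2 applies to /i/ (between /m/ and /d/: before a voiced consonant) → [iː].
/d/ (between /i/ and /l/) is in the target of rule 1 but the environment (word-finally) is not met → [d].
/l/ (between /d/ and /o/): no rule targets it → [l].
/o/ (between /l/ and /w/) occurs before a voiced consonant → [oː] by rule 2.
/w/ stays [w].
/j/ stays [j].
/e/ — between /j/ and /ɡ/, before a voiced consonant — surfaces as [eː] (rule 2).
Rule 1 applies to /ɡ/ (word-final: word-finally) → [k].

[jiːmiːdloːwjeːk]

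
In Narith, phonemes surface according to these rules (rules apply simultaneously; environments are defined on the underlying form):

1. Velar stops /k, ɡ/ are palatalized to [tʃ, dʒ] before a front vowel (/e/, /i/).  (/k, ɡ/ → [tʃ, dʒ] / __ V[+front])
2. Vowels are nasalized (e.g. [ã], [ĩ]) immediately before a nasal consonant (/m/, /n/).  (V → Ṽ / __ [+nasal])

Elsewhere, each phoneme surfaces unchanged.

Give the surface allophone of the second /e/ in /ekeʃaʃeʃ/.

/e/ (between /k/ and /ʃ/) fails the environment for rule 2, so it stays [e].

[e]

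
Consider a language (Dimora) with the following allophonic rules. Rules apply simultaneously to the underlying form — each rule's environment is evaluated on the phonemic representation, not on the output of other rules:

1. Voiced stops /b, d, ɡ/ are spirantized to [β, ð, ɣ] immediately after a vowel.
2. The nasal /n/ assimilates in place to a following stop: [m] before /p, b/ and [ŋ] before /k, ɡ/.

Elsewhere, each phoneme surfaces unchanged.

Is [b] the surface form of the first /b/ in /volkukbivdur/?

Yes

/b/ — between /k/ and /i/; rule 1 does not apply here → [b].
The actual realization is [b], which matches [b].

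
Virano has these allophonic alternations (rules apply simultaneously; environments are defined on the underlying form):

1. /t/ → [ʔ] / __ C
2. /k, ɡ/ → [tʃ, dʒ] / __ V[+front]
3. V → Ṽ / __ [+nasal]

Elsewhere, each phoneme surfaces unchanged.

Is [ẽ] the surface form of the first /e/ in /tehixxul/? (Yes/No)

No

/e/ — between /t/ and /h/; rule 3 does not apply here → [e].
The actual realization is [e], not [ẽ].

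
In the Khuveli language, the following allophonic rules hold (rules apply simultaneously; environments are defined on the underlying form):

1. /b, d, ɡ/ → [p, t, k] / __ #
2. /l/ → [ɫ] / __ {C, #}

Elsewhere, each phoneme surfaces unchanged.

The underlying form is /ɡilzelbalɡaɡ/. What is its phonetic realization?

[ɡiɫzeɫbaɫɡak]

/ɡ/ (word-initial): rule 1 targets it, but not word-finally → unchanged [ɡ].
/i/ (between /ɡ/ and /l/): no rule targets it → [i].
/l/ — between /i/ and /z/, word-finally or immediately before a consonant — surfaces as [ɫ] (rule 2).
/z/ (between /l/ and /e/) is unaffected → [z].
/e/ stays [e].
/l/ (between /e/ and /b/): word-finally or immediately before a consonant, so rule 2 applies → [ɫ].
/b/ (between /l/ and /a/) fails the environment for rule 1, so it stays [b].
/a/ — not in any rule's target class → [a].
Rule 2 applies to /l/ (between /a/ and /ɡ/: word-finally or immediately before a consonant) → [ɫ].
/ɡ/ — between /l/ and /a/; rule 1 does not apply here → [ɡ].
/a/ (between /ɡ/ and /ɡ/) is unaffected → [a].
Rule 1 applies to /ɡ/ (word-final: word-finally) → [k].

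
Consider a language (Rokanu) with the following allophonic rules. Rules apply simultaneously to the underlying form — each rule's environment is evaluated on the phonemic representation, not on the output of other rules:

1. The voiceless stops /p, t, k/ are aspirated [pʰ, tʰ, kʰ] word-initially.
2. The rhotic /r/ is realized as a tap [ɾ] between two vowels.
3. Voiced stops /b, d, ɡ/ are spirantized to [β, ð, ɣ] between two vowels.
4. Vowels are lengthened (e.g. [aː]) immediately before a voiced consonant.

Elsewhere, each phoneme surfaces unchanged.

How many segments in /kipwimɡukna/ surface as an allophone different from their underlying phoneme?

2

Segments that undergo a rule: /k/ → [kʰ] (rule 1); /i/ → [iː] (rule 4).
All other segments surface unchanged.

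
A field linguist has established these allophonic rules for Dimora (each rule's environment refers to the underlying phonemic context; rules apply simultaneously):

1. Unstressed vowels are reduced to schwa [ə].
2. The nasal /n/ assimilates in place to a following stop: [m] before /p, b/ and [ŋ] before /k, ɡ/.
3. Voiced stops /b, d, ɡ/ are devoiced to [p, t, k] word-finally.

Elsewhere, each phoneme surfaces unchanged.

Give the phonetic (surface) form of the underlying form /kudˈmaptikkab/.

/k/ — not in any rule's target class → [k].
Rule 1 applies to /u/ (between /k/ and /d/: in an unstressed syllable) → [ə].
/d/ (between /u/ and /m/): rule 3 targets it, but not word-finally → unchanged [d].
/m/ stays [m].
/a/ (between /m/ and /p/): rule 1 targets it, but not in an unstressed syllable → unchanged [a].
/p/ — not in any rule's target class → [p].
/t/ (between /p/ and /i/): no rule targets it → [t].
Rule 1 applies to /i/ (between /t/ and /k/: in an unstressed syllable) → [ə].
/k/ (between /i/ and /k/): no rule targets it → [k].
/k/ (between /k/ and /a/) is unaffected → [k].
/a/ — between /k/ and /b/, in an unstressed syllable — surfaces as [ə] (rule 1).
/b/ — word-final, word-finally — surfaces as [p] (rule 3).

[kədˈmaptəkkəp]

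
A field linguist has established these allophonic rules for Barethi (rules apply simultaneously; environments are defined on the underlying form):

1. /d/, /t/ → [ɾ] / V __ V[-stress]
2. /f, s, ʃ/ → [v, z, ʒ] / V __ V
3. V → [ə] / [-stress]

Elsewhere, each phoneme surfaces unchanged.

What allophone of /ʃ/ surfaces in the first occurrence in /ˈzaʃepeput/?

/ʃ/ (between /a/ and /e/) occurs between two vowels → [ʒ] by rule 2.

[ʒ]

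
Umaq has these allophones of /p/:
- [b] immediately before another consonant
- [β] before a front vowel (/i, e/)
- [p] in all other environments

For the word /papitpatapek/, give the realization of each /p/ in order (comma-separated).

Occurrence 1 (position 1): no conditioning environment matches → elsewhere allophone [p].
Occurrence 2 (position 3): before a front vowel (/i, e/) → [β].
Occurrence 3 (position 6): no conditioning environment matches → elsewhere allophone [p].
Occurrence 4 (position 10): before a front vowel (/i, e/) → [β].

[p], [β], [p], [β]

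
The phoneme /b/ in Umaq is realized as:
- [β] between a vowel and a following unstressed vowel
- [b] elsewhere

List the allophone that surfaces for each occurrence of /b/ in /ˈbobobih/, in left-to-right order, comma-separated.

[b], [β], [β]

Occurrence 1 (position 1): no conditioning environment matches → elsewhere allophone [b].
Occurrence 2 (position 3): between a vowel and a following unstressed vowel → [β].
Occurrence 3 (position 5): between a vowel and a following unstressed vowel → [β].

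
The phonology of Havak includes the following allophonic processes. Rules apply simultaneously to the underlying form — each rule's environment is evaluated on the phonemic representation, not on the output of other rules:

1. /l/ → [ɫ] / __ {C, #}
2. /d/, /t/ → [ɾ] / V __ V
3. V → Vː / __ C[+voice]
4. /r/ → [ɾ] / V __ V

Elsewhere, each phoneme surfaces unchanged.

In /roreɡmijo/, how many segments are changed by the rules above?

4

Segments that undergo a rule: /o/ → [oː] (rule 3); /r/ → [ɾ] (rule 4); /e/ → [eː] (rule 3); /i/ → [iː] (rule 3).
All other segments surface unchanged.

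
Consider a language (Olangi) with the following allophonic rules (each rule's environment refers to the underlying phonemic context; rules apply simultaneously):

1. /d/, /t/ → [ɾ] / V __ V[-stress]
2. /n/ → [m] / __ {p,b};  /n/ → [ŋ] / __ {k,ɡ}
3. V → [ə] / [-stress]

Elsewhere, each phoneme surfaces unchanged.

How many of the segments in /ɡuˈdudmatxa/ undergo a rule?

Segments that undergo a rule: /u/ → [ə] (rule 3); /a/ → [ə] (rule 3); /a/ → [ə] (rule 3).
All other segments surface unchanged.

3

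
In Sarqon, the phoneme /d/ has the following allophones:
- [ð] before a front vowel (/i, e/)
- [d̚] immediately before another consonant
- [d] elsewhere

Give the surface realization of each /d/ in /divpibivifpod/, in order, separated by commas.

[ð], [d]

Occurrence 1 (position 1): before a front vowel (/i, e/) → [ð].
Occurrence 2 (position 13): no conditioning environment matches → elsewhere allophone [d].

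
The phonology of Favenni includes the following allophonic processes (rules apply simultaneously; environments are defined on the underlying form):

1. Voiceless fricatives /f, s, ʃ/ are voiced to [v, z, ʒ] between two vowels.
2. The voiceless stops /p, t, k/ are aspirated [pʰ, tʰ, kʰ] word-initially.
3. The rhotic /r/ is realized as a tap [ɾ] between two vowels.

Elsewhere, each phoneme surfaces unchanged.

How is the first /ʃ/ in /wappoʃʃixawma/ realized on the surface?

/ʃ/ (between /o/ and /ʃ/) fails the environment for rule 1, so it stays [ʃ].

[ʃ]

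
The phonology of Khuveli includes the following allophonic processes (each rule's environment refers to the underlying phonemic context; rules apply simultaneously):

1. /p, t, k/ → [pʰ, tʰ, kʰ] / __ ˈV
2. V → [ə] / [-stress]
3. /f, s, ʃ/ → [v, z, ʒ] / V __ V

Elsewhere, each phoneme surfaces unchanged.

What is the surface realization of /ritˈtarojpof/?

[rətˈtʰarəjpəf]

/r/ stays [r].
/i/ meets the environment for rule 2 (in an unstressed syllable) → [ə].
/t/ — between /i/ and /t/; rule 1 does not apply here → [t].
Rule 1 applies to /t/ (between /t/ and /a/: immediately before a stressed vowel) → [tʰ].
/a/ (between /t/ and /r/) fails the environment for rule 2, so it stays [a].
/r/ stays [r].
/o/ meets the environment for rule 2 (in an unstressed syllable) → [ə].
/j/ — not in any rule's target class → [j].
/p/ (between /j/ and /o/): rule 1 targets it, but not immediately before a stressed vowel → unchanged [p].
/o/ (between /p/ and /f/): in an unstressed syllable, so rule 2 applies → [ə].
/f/ (word-final): rule 3 targets it, but not between two vowels → unchanged [f].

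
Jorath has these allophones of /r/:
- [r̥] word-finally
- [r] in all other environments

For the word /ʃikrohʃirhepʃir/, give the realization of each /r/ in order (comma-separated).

[r], [r], [r̥]

Occurrence 1 (position 4): no conditioning environment matches → elsewhere allophone [r].
Occurrence 2 (position 9): no conditioning environment matches → elsewhere allophone [r].
Occurrence 3 (position 15): word-finally → [r̥].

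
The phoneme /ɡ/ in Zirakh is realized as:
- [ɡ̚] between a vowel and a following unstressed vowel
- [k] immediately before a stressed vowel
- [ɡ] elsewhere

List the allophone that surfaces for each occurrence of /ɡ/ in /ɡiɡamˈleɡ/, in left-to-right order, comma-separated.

[ɡ], [ɡ̚], [ɡ]

Occurrence 1 (position 1): no conditioning environment matches → elsewhere allophone [ɡ].
Occurrence 2 (position 3): between a vowel and a following unstressed vowel → [ɡ̚].
Occurrence 3 (position 8): no conditioning environment matches → elsewhere allophone [ɡ].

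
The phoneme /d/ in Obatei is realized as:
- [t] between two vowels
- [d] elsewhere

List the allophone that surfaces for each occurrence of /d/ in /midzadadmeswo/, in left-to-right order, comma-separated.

Occurrence 1 (position 3): no conditioning environment matches → elsewhere allophone [d].
Occurrence 2 (position 6): between two vowels → [t].
Occurrence 3 (position 8): no conditioning environment matches → elsewhere allophone [d].

[d], [t], [d]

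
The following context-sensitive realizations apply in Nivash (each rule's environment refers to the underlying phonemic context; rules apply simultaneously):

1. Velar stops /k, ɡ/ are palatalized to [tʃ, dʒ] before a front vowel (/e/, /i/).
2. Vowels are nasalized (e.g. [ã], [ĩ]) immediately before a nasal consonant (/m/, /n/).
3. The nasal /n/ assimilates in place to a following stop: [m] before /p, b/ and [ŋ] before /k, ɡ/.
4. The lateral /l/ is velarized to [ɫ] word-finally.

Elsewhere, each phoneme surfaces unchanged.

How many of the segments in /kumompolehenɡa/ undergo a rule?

Segments that undergo a rule: /u/ → [ũ] (rule 2); /o/ → [õ] (rule 2); /e/ → [ẽ] (rule 2); /n/ → [ŋ] (rule 3).
All other segments surface unchanged.

4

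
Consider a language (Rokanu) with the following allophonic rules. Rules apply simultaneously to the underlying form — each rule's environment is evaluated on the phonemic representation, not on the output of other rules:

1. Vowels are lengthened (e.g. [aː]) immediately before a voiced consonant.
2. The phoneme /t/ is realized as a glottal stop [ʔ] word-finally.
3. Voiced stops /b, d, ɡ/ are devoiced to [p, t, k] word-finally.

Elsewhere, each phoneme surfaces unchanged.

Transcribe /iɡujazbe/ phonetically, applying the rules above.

[iːɡuːjaːzbe]

/i/ — word-initial, before a voiced consonant — surfaces as [iː] (rule 1).
/ɡ/ (between /i/ and /u/) fails the environment for rule 3, so it stays [ɡ].
/u/ (between /ɡ/ and /j/) occurs before a voiced consonant → [uː] by rule 1.
Rule 1 applies to /a/ (between /j/ and /z/: before a voiced consonant) → [aː].
/b/ (between /z/ and /e/): rule 3 targets it, but not word-finally → unchanged [b].
/e/ (word-final) fails the environment for rule 1, so it stays [e].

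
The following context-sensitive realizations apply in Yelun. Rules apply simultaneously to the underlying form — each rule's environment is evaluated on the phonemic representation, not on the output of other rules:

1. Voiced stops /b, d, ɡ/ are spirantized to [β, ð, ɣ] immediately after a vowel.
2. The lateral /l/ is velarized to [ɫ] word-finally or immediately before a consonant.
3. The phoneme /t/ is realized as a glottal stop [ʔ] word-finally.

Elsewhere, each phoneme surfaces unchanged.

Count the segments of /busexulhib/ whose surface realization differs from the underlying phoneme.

2

Segments that undergo a rule: /l/ → [ɫ] (rule 2); /b/ → [β] (rule 1).
All other segments surface unchanged.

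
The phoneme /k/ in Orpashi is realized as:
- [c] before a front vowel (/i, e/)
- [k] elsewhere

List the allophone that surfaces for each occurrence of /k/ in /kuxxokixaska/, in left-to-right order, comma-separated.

[k], [c], [k]

Occurrence 1 (position 1): no conditioning environment matches → elsewhere allophone [k].
Occurrence 2 (position 6): before a front vowel → [c].
Occurrence 3 (position 11): no conditioning environment matches → elsewhere allophone [k].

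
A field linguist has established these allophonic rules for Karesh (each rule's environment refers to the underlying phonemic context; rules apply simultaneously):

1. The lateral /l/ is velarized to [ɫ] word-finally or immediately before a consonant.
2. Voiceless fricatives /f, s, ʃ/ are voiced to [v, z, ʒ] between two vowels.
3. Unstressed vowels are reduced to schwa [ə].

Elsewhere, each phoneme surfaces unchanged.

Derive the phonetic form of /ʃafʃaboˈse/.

/ʃ/ (word-initial) is in the target of rule 2 but the environment (between two vowels) is not met → [ʃ].
/a/ (between /ʃ/ and /f/): in an unstressed syllable, so rule 3 applies → [ə].
/f/ (between /a/ and /ʃ/): rule 2 targets it, but not between two vowels → unchanged [f].
/ʃ/ (between /f/ and /a/) fails the environment for rule 2, so it stays [ʃ].
/a/ (between /ʃ/ and /b/) occurs in an unstressed syllable → [ə] by rule 3.
/o/ meets the environment for rule 3 (in an unstressed syllable) → [ə].
Rule 2 applies to /s/ (between /o/ and /e/: between two vowels) → [z].
/e/ (word-final) is in the target of rule 3 but the environment (in an unstressed syllable) is not met → [e].

[ʃəfʃəbəˈze]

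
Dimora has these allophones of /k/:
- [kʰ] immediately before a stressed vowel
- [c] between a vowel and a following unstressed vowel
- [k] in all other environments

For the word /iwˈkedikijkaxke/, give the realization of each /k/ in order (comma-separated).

[kʰ], [c], [k], [k]

Occurrence 1 (position 3): immediately before a stressed vowel → [kʰ].
Occurrence 2 (position 7): between a vowel and a following unstressed vowel → [c].
Occurrence 3 (position 10): no conditioning environment matches → elsewhere allophone [k].
Occurrence 4 (position 13): no conditioning environment matches → elsewhere allophone [k].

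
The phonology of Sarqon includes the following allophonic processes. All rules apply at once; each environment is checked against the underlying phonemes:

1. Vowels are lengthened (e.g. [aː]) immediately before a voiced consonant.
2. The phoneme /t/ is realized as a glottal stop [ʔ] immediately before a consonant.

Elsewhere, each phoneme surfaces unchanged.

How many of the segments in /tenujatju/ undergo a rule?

Segments that undergo a rule: /e/ → [eː] (rule 1); /u/ → [uː] (rule 1); /t/ → [ʔ] (rule 2).
All other segments surface unchanged.

3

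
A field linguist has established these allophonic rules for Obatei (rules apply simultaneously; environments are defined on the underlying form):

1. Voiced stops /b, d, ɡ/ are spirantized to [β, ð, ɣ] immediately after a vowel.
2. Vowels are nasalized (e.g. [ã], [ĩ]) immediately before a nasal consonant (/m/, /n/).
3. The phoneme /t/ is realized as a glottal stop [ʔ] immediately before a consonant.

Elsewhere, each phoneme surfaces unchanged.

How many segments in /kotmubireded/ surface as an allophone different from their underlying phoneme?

Segments that undergo a rule: /t/ → [ʔ] (rule 3); /b/ → [β] (rule 1); /d/ → [ð] (rule 1); /d/ → [ð] (rule 1).
All other segments surface unchanged.

4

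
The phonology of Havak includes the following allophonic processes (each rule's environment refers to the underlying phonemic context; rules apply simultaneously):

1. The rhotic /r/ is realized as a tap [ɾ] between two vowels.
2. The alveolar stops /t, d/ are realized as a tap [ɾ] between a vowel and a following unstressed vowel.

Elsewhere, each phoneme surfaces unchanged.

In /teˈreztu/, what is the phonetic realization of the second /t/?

[t]

/t/ (between /z/ and /u/) fails the environment for rule 2, so it stays [t].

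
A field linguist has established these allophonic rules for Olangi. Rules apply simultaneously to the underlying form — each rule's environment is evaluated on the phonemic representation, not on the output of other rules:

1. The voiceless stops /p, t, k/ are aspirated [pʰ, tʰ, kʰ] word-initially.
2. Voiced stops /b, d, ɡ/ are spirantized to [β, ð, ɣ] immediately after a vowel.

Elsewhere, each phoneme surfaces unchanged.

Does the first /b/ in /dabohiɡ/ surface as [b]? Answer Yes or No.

No

/b/ meets the environment for rule 2 (immediately after a vowel) → [β].
The actual realization is [β], not [b].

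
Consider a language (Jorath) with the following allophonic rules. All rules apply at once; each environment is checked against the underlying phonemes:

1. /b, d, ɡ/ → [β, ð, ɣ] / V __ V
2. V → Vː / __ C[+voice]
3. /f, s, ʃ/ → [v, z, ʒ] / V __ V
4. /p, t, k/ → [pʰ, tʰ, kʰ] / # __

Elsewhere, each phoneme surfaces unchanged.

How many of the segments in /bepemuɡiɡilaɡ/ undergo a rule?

7

Segments that undergo a rule: /e/ → [eː] (rule 2); /u/ → [uː] (rule 2); /ɡ/ → [ɣ] (rule 1); /i/ → [iː] (rule 2); /ɡ/ → [ɣ] (rule 1); /i/ → [iː] (rule 2); /a/ → [aː] (rule 2).
All other segments surface unchanged.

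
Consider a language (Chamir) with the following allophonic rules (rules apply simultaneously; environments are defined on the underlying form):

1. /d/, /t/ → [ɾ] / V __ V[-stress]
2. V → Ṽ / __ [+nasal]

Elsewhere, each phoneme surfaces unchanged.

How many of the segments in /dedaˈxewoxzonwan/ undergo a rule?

Segments that undergo a rule: /d/ → [ɾ] (rule 1); /o/ → [õ] (rule 2); /a/ → [ã] (rule 2).
All other segments surface unchanged.

3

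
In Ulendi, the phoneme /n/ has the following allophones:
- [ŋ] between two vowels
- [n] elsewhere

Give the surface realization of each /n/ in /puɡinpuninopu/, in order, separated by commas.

Occurrence 1 (position 5): no conditioning environment matches → elsewhere allophone [n].
Occurrence 2 (position 8): between two vowels → [ŋ].
Occurrence 3 (position 10): between two vowels → [ŋ].

[n], [ŋ], [ŋ]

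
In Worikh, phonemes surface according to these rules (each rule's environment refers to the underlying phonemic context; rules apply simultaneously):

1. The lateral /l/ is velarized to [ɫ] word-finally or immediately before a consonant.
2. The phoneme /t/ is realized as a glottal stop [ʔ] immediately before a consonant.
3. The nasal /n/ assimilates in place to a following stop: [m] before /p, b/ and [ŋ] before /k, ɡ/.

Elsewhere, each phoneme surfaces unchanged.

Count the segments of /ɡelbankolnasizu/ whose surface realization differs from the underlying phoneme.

3

Segments that undergo a rule: /l/ → [ɫ] (rule 1); /n/ → [ŋ] (rule 3); /l/ → [ɫ] (rule 1).
All other segments surface unchanged.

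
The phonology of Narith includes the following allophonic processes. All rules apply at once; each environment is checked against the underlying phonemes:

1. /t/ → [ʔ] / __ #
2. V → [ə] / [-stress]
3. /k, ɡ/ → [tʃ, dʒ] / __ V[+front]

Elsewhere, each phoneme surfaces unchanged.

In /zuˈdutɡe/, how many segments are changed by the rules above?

Segments that undergo a rule: /u/ → [ə] (rule 2); /ɡ/ → [dʒ] (rule 3); /e/ → [ə] (rule 2).
All other segments surface unchanged.

3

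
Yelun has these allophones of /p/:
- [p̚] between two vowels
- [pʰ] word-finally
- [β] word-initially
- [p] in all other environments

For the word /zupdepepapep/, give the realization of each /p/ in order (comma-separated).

[p], [p̚], [p̚], [p̚], [pʰ]

Occurrence 1 (position 3): no conditioning environment matches → elsewhere allophone [p].
Occurrence 2 (position 6): between two vowels → [p̚].
Occurrence 3 (position 8): between two vowels → [p̚].
Occurrence 4 (position 10): between two vowels → [p̚].
Occurrence 5 (position 12): word-finally → [pʰ].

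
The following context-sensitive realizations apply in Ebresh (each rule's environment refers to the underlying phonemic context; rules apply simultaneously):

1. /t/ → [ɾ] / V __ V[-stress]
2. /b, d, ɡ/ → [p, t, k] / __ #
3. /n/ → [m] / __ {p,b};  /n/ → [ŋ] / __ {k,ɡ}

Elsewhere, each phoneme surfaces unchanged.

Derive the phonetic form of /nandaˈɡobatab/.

[nandaˈɡobaɾap]

/n/ — word-initial; rule 3 does not apply here → [n].
/a/ — not in any rule's target class → [a].
/n/ (between /a/ and /d/) is in the target of rule 3 but the environment (before a labial or velar stop) is not met → [n].
/d/ — between /n/ and /a/; rule 2 does not apply here → [d].
/a/ (between /d/ and /ɡ/) is unaffected → [a].
/ɡ/ (between /a/ and /o/) is in the target of rule 2 but the environment (word-finally) is not met → [ɡ].
/o/ (between /ɡ/ and /b/) is unaffected → [o].
/b/ (between /o/ and /a/): rule 2 targets it, but not word-finally → unchanged [b].
/a/ — not in any rule's target class → [a].
/t/ meets the environment for rule 1 (between a vowel and a following unstressed vowel) → [ɾ].
/a/ (between /t/ and /b/) is unaffected → [a].
/b/ (word-final) occurs word-finally → [p] by rule 2.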